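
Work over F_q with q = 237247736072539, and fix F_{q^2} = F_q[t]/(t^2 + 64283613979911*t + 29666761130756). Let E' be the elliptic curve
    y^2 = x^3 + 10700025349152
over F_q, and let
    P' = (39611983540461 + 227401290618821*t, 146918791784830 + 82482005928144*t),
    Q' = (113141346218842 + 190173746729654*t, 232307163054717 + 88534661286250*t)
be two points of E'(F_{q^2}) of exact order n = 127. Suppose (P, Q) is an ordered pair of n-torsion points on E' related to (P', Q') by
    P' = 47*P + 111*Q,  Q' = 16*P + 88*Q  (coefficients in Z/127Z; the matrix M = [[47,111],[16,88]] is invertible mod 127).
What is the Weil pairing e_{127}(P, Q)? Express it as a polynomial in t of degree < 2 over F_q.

Since e_{127}(P,P)=e_{127}(Q,Q)=1 and e_{127}(Q,P)=e_{127}(P,Q)^{-1}, expanding e_{127}(47*P + 111*Q,16*P + 88*Q) leaves e(P,Q)^det(M).
Inverting 74 mod 127: 115. Thus e_{127}(P,Q) = e(P',Q')^{115}.
n = 127 = (1111111)_2 (7 bits, wt 7); accumulate f_{127,P'}(Q'+S)/f_{127,P'}(S) along the 6-step ladder.
f_P(D_Q)/f_Q(D_P) = 88200405963012 + 121528172085932*t.
(88200405963012 + 121528172085932*t)^{115} mod (237247736072539,f) = 78859992245343 + 196915590746944*t.

78859992245343 + 196915590746944*t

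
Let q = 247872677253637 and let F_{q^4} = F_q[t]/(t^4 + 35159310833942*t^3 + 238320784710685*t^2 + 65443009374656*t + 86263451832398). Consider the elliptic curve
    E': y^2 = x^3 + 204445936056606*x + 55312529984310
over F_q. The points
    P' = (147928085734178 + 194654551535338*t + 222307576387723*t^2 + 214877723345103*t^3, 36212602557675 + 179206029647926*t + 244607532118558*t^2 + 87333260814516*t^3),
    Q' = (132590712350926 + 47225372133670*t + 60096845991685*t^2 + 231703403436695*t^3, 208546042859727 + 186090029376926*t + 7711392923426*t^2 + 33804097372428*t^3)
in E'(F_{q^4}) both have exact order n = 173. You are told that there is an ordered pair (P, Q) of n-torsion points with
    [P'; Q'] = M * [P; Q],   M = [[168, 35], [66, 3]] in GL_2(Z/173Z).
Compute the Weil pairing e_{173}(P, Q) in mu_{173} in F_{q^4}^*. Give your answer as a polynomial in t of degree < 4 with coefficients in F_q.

Alternating bilinearity on E[173] (values in mu_{173} in F_{247872677253637^4}) gives e(P',Q') = e(P,Q)^det(M).
det(M) mod 173 = 97; its inverse in (Z/173)^* is 66 (check: 97*66 mod 173 = 1).
8-bit Miller (10101101) on E'/F_{247872677253637} with a'=204445936056606, b'=55312529984310: accumulate tangent/chord ratios at Q'+S and P'+S'.
e_{173}(P',Q') = 121510744066805 + 19646090619836*t + 98454772026491*t^2 + 122743196594054*t^3.
Finally e_{173}(P,Q) = 66376705824164 + 108458646608611*t + 210507532855720*t^2 + 63736791250356*t^3.

66376705824164 + 108458646608611*t + 210507532855720*t^2 + 63736791250356*t^3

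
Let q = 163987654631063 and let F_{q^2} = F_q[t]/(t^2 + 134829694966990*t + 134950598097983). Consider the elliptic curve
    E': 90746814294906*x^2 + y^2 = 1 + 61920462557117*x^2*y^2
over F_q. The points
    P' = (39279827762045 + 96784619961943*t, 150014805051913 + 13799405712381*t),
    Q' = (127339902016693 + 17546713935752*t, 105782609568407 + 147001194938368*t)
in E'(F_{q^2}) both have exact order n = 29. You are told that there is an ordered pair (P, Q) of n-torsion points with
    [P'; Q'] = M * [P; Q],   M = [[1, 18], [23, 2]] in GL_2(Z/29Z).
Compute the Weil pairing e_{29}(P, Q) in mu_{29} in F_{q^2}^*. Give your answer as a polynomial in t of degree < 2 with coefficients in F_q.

42237290084177 + 73622059425359*t

e_{29}(aP+bQ,cP+dQ) = e_{29}(P,Q)^(ad-bc); with (a,b,c,d)=(1,18,23,2) this gives the det-29 law.
det M = 1*2 - 18*23 = -412 = 23 (mod 29); 23^{-1} = 24 (mod 29).
Map (x,y)_Ed via u=(1+y)/(1-y), v=(1+y)/((1-y)x) to Montgomery A=86919677683623,B=6269994394034; then to (a',b')=(130806188432232,99430588188622).
Build f_{29,P'} and f_{29,Q'} via the 5-bit ladder of 29=11101_2; evaluate at shifted divisors; quotient in F_{163987654631063^2}.
So e_{29}(P',Q') = 98063529595704 + 31824984614664*t.
Thus e_{29}(P,Q) = 42237290084177 + 73622059425359*t.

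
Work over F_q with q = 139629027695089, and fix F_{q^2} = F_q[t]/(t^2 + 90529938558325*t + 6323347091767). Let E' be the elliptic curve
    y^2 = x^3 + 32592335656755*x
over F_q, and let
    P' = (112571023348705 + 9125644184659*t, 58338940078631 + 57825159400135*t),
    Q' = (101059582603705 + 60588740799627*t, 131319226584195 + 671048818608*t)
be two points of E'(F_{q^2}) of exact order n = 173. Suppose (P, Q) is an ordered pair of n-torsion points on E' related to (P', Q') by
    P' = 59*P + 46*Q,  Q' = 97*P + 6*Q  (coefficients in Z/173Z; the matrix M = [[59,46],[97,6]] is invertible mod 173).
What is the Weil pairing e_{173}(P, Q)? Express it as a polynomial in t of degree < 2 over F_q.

Alternating bilinearity on E[173] (values in mu_{173} in F_{139629027695089^2}) gives e(P',Q') = e(P,Q)^det(M).
Hence e(P,Q) = e(P',Q')^{59} where 59 = 44^{-1} mod 173.
Miller loop for e_{173} over F_{139629027695089^2}: bits of 173 = 10101101; 7 double steps + 4 add steps, l/v at each.
f_P(D_Q)/f_Q(D_P) = 37384003816091 + 44588445413898*t.
e_{173}(P,Q) = (37384003816091 + 44588445413898*t)^{59} = 30517267147142 + 69770611795494*t.

30517267147142 + 69770611795494*t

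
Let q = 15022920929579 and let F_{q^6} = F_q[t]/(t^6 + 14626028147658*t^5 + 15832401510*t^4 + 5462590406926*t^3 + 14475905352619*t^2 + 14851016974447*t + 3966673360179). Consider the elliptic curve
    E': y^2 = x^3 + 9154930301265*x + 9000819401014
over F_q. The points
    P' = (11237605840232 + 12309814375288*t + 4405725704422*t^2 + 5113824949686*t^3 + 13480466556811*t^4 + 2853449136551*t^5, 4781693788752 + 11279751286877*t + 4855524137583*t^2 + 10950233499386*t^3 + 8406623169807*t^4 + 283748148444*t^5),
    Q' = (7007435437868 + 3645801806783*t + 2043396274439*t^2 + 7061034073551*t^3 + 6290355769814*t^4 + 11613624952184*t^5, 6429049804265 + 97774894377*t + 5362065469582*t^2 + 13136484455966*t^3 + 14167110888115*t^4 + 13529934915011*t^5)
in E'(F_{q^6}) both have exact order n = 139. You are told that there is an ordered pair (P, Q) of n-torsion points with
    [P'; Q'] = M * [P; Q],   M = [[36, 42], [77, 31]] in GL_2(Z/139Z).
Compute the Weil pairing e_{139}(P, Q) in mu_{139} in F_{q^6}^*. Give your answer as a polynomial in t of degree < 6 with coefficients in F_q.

5783063750498 + 3208041626986*t + 2321503076979*t^2 + 6422931457767*t^3 + 6318379112987*t^4 + 8016379192449*t^5

e_{139} is bilinear + alternating on E[139], so e_{139}(36*P + 42*Q, 77*P + 31*Q) = e_{139}(P,Q)^(36*31-42*77).
det(M) mod 139 = 106; its inverse in (Z/139)^* is 80 (check: 106*80 mod 139 = 1).
n = 139 = (10001011)_2 (8 bits, wt 4); accumulate f_{139,P'}(Q'+S)/f_{139,P'}(S) along the 7-step ladder.
The quotient is 3175160780216 + 13338308263112*t + 8549225599742*t^2 + 4319850240837*t^3 + 6635420159441*t^4 + 1388140769823*t^5.
Thus e_{139}(P,Q) = 5783063750498 + 3208041626986*t + 2321503076979*t^2 + 6422931457767*t^3 + 6318379112987*t^4 + 8016379192449*t^5.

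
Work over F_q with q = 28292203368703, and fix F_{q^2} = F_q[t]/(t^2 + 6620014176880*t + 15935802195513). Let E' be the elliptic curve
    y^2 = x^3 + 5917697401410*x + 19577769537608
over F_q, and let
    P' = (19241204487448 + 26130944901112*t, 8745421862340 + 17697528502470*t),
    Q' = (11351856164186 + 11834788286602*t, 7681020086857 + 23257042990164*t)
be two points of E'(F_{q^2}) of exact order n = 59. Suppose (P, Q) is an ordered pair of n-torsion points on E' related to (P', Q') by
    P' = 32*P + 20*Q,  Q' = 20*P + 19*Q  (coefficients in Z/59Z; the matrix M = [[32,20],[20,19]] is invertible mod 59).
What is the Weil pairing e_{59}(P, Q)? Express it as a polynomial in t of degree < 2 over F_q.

Alternating bilinearity on E[59] (values in mu_{59} in F_{28292203368703^2}) gives e(P',Q') = e(P,Q)^det(M).
So e_{59}(P,Q) = e_{59}(P',Q')^{40}, since 31*40 = 1 mod 59.
n = 59 = (111011)_2 (6 bits, wt 5); accumulate f_{59,P'}(Q'+S)/f_{59,P'}(S) along the 5-step ladder.
f_P(D_Q)/f_Q(D_P) = 3532477807796 + 26788033248427*t.
Thus e_{59}(P,Q) = 6906018685644 + 4227607576065*t.

6906018685644 + 4227607576065*t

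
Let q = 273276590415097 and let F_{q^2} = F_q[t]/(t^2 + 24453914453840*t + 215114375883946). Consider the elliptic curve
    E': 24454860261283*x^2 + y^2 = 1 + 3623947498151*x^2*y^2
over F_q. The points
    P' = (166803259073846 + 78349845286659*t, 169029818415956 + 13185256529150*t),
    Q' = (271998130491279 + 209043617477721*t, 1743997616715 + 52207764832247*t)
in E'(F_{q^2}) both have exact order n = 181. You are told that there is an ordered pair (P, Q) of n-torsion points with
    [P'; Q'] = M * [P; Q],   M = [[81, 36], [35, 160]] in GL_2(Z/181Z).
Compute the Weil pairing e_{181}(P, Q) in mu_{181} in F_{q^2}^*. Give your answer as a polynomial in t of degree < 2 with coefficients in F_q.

153436184508577 + 149096456196458*t

e_{181}(aP+bQ,cP+dQ) = e_{181}(P,Q)^(ad-bc); with (a,b,c,d)=(81,36,35,160) this gives the det-181 law.
Hence e(P,Q) = e(P',Q')^{142} where 142 = 116^{-1} mod 181.
Edwards a_E,d_E -> Montgomery A=36387205385162,B=54652777336963 -> Weierstrass 55577309333316,0 via alpha=4679801293239,beta=5207728190783.
Double-and-add over 10110101: 8-1 doublings, 5-1 additions; each step l_{T,T}/v_{2T} or l_{T,P'}/v at Q'+S for random S.
So e_{181}(P',Q') = 74750717617805 + 192856243084830*t.
Finally e_{181}(P,Q) = 153436184508577 + 149096456196458*t.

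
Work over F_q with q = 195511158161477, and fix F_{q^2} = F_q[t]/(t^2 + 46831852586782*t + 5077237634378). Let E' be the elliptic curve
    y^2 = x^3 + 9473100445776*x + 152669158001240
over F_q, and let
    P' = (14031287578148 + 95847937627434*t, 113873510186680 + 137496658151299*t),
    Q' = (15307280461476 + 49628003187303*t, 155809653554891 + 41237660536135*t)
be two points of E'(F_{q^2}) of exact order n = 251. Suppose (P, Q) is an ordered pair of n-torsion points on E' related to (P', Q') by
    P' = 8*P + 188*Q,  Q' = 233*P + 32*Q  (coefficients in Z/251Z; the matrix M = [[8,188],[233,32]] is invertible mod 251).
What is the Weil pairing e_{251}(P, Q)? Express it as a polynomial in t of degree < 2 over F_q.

e_{251}(aP+bQ,cP+dQ) = e_{251}(P,Q)^(ad-bc); with (a,b,c,d)=(8,188,233,32) this gives the det-251 law.
So e_{251}(P,Q) = e_{251}(P',Q')^{2}, since 126*2 = 1 mod 251.
Double-and-add over 11111011: 8-1 doublings, 7-1 additions; each step l_{T,T}/v_{2T} or l_{T,P'}/v at Q'+S for random S.
Result: e(P',Q') = 141426341523821 + 113915021485198*t.
Finally e_{251}(P,Q) = 81420062815902 + 189026009701622*t.

81420062815902 + 189026009701622*t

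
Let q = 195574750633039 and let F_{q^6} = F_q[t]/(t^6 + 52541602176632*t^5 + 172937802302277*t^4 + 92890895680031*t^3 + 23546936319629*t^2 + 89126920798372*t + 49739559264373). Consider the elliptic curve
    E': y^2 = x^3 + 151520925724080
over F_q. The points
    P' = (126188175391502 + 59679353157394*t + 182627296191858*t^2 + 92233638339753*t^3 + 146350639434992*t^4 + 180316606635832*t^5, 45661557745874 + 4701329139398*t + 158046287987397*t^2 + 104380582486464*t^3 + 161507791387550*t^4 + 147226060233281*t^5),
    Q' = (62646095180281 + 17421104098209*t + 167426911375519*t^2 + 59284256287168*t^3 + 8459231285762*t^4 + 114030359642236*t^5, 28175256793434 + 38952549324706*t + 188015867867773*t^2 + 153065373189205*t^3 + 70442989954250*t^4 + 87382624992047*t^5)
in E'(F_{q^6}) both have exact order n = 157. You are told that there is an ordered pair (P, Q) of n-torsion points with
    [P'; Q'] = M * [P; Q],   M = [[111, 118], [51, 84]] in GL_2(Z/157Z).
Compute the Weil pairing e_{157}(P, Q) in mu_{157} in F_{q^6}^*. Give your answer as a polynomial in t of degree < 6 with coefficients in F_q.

83399807922207 + 153869951821282*t + 170017192754695*t^2 + 93436106267656*t^3 + 141447843760777*t^4 + 187853304347570*t^5

Alternating bilinearity on E[157] (values in mu_{157} in F_{195574750633039^6}) gives e(P',Q') = e(P,Q)^det(M).
det(M) mod 157 = 9; its inverse in (Z/157)^* is 35 (check: 9*35 mod 157 = 1).
Double-and-add over 10011101: 8-1 doublings, 5-1 additions; each step l_{T,T}/v_{2T} or l_{T,P'}/v at Q'+S for random S.
Result: e(P',Q') = 66793918069715 + 128191777761274*t + 51154699834284*t^2 + 146252754304344*t^3 + 50446199039372*t^4 + 14770162923618*t^5.
e_{157}(P,Q) = (66793918069715 + 128191777761274*t + 51154699834284*t^2 + 146252754304344*t^3 + 50446199039372*t^4 + 14770162923618*t^5)^{35} = 83399807922207 + 153869951821282*t + 170017192754695*t^2 + 93436106267656*t^3 + 141447843760777*t^4 + 187853304347570*t^5.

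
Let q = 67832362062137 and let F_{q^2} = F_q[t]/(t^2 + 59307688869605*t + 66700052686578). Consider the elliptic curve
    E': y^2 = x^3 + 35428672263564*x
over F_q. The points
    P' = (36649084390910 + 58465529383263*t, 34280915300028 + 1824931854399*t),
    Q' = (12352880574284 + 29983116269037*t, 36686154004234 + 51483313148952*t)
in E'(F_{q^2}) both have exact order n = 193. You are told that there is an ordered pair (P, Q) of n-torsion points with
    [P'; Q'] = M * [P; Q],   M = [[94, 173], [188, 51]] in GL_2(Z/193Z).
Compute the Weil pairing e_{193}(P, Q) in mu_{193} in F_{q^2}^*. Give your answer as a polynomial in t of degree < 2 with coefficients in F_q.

28066831932005 + 43102344068112*t

Alternating bilinearity on E[193] (values in mu_{193} in F_{67832362062137^2}) gives e(P',Q') = e(P,Q)^det(M).
So e_{193}(P,Q) = e_{193}(P',Q')^{165}, since 62*165 = 1 mod 193.
Double-and-add over 11000001: 8-1 doublings, 3-1 additions; each step l_{T,T}/v_{2T} or l_{T,P'}/v at Q'+S for random S.
So e_{193}(P',Q') = 23122146759457 + 49568807366262*t.
Hence e(P,Q) = 28066831932005 + 43102344068112*t in F_{67832362062137^2}^*.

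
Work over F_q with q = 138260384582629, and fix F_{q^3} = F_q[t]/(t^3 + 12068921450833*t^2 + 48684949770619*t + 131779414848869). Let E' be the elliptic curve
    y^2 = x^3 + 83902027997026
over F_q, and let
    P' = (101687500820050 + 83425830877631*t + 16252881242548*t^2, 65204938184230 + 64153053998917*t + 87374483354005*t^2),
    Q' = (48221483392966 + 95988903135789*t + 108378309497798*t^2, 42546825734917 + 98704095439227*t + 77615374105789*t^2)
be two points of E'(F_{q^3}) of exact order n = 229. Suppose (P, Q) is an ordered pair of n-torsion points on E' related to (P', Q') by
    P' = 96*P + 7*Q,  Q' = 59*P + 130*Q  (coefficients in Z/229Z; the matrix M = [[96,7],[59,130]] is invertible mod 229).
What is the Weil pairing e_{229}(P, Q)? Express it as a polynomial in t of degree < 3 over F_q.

43768679622048 + 19774693945411*t + 52635345037885*t^2

Since e_{229}(P,P)=e_{229}(Q,Q)=1 and e_{229}(Q,P)=e_{229}(P,Q)^{-1}, expanding e_{229}(96*P + 7*Q,59*P + 130*Q) leaves e(P,Q)^det(M).
Hence e(P,Q) = e(P',Q')^{193} where 193 = 159^{-1} mod 229.
n = 229 = (11100101)_2 (8 bits, wt 5); accumulate f_{229,P'}(Q'+S)/f_{229,P'}(S) along the 7-step ladder.
Result: e(P',Q') = 2134467389013 + 96879768121194*t + 62027418468986*t^2.
(2134467389013 + 96879768121194*t + 62027418468986*t^2)^{193} mod (138260384582629,f) = 43768679622048 + 19774693945411*t + 52635345037885*t^2.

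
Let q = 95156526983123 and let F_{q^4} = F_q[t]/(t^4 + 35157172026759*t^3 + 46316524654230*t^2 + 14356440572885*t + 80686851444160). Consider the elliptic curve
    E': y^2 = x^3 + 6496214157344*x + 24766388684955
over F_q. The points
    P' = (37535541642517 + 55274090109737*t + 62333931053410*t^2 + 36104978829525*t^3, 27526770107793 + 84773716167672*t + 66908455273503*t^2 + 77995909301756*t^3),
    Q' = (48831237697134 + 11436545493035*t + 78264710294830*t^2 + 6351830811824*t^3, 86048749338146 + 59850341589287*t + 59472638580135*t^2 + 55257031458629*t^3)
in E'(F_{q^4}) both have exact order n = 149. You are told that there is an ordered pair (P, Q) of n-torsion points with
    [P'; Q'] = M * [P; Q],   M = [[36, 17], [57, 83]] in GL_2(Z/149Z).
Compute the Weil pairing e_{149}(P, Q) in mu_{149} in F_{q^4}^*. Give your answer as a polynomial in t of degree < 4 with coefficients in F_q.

30185840331273 + 16567216469748*t + 3487508565057*t^2 + 82993255942878*t^3

Alternating bilinearity on E[149] (values in mu_{149} in F_{95156526983123^4}) gives e(P',Q') = e(P,Q)^det(M).
So e_{149}(P,Q) = e_{149}(P',Q')^{20}, since 82*20 = 1 mod 149.
Double-and-add over 10010101: 8-1 doublings, 4-1 additions; each step l_{T,T}/v_{2T} or l_{T,P'}/v at Q'+S for random S.
e_{149}(P',Q') = 83466826868680 + 93237698298433*t + 49553314318803*t^2 + 11310455559802*t^3.
Raise to 20: e(P,Q) = 30185840331273 + 16567216469748*t + 3487508565057*t^2 + 82993255942878*t^3 in mu_{149}.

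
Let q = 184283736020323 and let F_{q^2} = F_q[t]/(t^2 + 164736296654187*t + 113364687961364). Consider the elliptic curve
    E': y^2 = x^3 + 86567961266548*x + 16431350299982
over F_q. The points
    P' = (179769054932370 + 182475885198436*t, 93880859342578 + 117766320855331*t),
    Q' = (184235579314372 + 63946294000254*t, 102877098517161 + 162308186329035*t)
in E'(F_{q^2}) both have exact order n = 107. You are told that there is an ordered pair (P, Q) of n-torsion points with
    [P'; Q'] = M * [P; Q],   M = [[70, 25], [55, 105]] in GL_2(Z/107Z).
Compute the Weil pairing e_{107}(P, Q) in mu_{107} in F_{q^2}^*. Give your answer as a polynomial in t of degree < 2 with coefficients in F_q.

158262729057541 + 1664302452093*t

Alternating bilinearity on E[107] (values in mu_{107} in F_{184283736020323^2}) gives e(P',Q') = e(P,Q)^det(M).
70*105 - 25*55 = 5975; reduced mod 107: det = 90, inverse 44.
Run Miller on y^2=x^3+86567961266548*x+16431350299982 over F_{184283736020323}: ladder 1101011 (7 bits); e = f_P(D_Q)/f_Q(D_P).
f_P(D_Q)/f_Q(D_P) = 102764898996331 + 159992315140698*t.
(102764898996331 + 159992315140698*t)^{44} mod (184283736020323,f) = 158262729057541 + 1664302452093*t.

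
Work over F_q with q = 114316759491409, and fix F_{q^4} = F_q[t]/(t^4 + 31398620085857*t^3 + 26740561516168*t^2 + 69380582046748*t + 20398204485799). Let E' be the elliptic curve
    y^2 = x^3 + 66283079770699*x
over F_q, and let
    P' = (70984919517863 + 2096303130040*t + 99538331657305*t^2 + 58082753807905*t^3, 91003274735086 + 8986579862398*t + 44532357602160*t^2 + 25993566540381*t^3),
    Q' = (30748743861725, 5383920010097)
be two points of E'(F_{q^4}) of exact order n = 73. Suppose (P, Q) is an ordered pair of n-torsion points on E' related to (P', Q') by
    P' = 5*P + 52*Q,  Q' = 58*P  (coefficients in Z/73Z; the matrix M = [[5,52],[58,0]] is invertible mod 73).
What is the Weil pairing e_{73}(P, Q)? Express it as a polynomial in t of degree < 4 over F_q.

Under M = [[5,52],[58,0]] in GL_2(Z/73), e_{73}(P',Q') = e_{73}(P,Q)^(5*0-52*58 mod 73).
det M = 5*0 - 52*58 = -3016 = 50 (mod 73); 50^{-1} = 19 (mod 73).
Double-and-add over 1001001: 7-1 doublings, 3-1 additions; each step l_{T,T}/v_{2T} or l_{T,P'}/v at Q'+S for random S.
Result: e(P',Q') = 85297716119639 + 61138192515626*t + 100689707668508*t^2 + 51220654452910*t^3.
(85297716119639 + 61138192515626*t + 100689707668508*t^2 + 51220654452910*t^3)^{19} mod (114316759491409,f) = 45074971645062 + 68990712728488*t + 78227700501310*t^2 + 19271526102041*t^3.

45074971645062 + 68990712728488*t + 78227700501310*t^2 + 19271526102041*t^3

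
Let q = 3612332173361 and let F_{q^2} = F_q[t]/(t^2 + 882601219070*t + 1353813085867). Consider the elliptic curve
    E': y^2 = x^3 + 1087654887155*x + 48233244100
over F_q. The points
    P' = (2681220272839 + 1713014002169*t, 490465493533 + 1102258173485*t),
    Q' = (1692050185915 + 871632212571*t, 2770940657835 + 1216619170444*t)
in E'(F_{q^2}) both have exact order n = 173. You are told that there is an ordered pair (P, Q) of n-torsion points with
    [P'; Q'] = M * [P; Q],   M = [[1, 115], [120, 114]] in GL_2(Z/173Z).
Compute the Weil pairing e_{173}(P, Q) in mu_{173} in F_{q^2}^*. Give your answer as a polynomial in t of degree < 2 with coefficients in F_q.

2751367232679 + 28362212295*t

e_{173}(aP+bQ,cP+dQ) = e_{173}(P,Q)^(ad-bc); with (a,b,c,d)=(1,115,120,114) this gives the det-173 law.
Inverting 154 mod 173: 91. Thus e_{173}(P,Q) = e(P',Q')^{91}.
n = 173 = (10101101)_2 (8 bits, wt 5); accumulate f_{173,P'}(Q'+S)/f_{173,P'}(S) along the 7-step ladder.
e_{173}(P',Q') = 849749776624 + 1061380002125*t.
Hence e(P,Q) = 2751367232679 + 28362212295*t in F_{3612332173361^2}^*.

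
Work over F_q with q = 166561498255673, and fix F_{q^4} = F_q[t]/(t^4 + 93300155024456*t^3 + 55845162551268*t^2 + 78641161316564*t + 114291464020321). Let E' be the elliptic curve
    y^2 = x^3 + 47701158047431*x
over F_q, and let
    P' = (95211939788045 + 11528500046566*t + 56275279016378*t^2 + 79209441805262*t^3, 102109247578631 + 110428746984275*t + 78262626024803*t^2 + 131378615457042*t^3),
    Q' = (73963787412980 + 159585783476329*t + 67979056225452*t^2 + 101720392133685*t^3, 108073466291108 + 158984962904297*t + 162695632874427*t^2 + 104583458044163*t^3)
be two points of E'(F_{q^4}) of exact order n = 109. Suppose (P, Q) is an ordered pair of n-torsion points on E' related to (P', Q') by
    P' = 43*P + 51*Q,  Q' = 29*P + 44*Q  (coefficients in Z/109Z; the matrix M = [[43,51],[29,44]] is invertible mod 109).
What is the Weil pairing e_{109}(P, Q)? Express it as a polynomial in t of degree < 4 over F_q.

117345788761680 + 64528470275543*t + 70552122008631*t^2 + 120779586713606*t^3

e_{109} is bilinear + alternating on E[109], so e_{109}(43*P + 51*Q, 29*P + 44*Q) = e_{109}(P,Q)^(43*44-51*29).
Hence e(P,Q) = e(P',Q')^{90} where 90 = 86^{-1} mod 109.
Build f_{109,P'} and f_{109,Q'} via the 7-bit ladder of 109=1101101_2; evaluate at shifted divisors; quotient in F_{166561498255673^4}.
The quotient is 77609224347250 + 87476208512688*t + 149208614038838*t^2 + 10436553156152*t^3.
Finally e_{109}(P,Q) = 117345788761680 + 64528470275543*t + 70552122008631*t^2 + 120779586713606*t^3.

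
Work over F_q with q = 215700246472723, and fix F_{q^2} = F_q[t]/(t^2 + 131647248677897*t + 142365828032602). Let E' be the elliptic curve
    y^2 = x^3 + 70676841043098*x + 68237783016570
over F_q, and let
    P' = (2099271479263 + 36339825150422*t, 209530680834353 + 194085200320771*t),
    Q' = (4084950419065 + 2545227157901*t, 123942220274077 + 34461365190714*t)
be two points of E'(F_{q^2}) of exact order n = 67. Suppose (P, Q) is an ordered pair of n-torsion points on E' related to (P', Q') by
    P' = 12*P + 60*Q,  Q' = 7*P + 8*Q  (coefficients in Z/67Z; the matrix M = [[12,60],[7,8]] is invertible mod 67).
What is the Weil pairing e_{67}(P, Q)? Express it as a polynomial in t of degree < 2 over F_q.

e_{67}(aP+bQ,cP+dQ) = e_{67}(P,Q)^(ad-bc); with (a,b,c,d)=(12,60,7,8) this gives the det-67 law.
Inverting 11 mod 67: 61. Thus e_{67}(P,Q) = e(P',Q')^{61}.
7-bit Miller (1000011) on E'/F_{215700246472723} with a'=70676841043098, b'=68237783016570: accumulate tangent/chord ratios at Q'+S and P'+S'.
The quotient is 199479919731936 + 132642425748910*t.
Hence e(P,Q) = 75551975687968 + 93084314749466*t in F_{215700246472723^2}^*.

75551975687968 + 93084314749466*t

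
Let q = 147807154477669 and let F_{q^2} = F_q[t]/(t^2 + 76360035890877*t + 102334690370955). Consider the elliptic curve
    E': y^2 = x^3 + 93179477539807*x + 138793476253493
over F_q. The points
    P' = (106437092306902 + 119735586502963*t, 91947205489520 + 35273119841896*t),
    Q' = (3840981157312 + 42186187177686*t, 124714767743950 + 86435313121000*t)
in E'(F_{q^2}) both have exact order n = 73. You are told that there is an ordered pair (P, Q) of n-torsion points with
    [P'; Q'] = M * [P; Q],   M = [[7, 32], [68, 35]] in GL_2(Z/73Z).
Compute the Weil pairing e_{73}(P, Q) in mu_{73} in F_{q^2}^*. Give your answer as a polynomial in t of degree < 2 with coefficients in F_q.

e_{73} is bilinear + alternating on E[73], so e_{73}(7*P + 32*Q, 68*P + 35*Q) = e_{73}(P,Q)^(7*35-32*68).
7*35 - 32*68 = -1931; reduced mod 73: det = 40, inverse 42.
7-bit Miller (1001001) on E'/F_{147807154477669} with a'=93179477539807, b'=138793476253493: accumulate tangent/chord ratios at Q'+S and P'+S'.
So e_{73}(P',Q') = 133251587654547 + 87047830331014*t.
(133251587654547 + 87047830331014*t)^{42} mod (147807154477669,f) = 373876809006 + 47291973372043*t.

373876809006 + 47291973372043*t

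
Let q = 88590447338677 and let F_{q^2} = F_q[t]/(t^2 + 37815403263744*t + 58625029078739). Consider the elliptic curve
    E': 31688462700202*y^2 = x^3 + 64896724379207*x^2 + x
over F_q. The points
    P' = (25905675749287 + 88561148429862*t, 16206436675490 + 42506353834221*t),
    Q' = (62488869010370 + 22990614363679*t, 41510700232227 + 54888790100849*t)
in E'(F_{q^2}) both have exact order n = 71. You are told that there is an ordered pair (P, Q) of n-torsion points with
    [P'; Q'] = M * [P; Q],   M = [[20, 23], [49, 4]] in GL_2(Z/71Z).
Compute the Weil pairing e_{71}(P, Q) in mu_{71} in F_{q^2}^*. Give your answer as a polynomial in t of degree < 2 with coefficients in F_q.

73285102335618 + 59952805752476*t

The 71-Weil pairing on E[71] over F_{88590447338677} is alternating-bilinear: e_{71}(P',Q') = e_{71}(P,Q)^det(M).
So e_{71}(P,Q) = e_{71}(P',Q')^{4}, since 18*4 = 1 mod 71.
Montgomery->Weierstrass: x_W = 38200786963590*x+28896053693911, y_W=38200786963590*y on F_{88590447338677}; lands on y^2=x^3+58184277976482*x+70005448771757.
Run Miller on y^2=x^3+58184277976482*x+70005448771757 over F_{88590447338677}: ladder 1000111 (7 bits); e = f_P(D_Q)/f_Q(D_P).
Result: e(P',Q') = 62038976622089 + 59694861041537*t.
(62038976622089 + 59694861041537*t)^{4} mod (88590447338677,f) = 73285102335618 + 59952805752476*t.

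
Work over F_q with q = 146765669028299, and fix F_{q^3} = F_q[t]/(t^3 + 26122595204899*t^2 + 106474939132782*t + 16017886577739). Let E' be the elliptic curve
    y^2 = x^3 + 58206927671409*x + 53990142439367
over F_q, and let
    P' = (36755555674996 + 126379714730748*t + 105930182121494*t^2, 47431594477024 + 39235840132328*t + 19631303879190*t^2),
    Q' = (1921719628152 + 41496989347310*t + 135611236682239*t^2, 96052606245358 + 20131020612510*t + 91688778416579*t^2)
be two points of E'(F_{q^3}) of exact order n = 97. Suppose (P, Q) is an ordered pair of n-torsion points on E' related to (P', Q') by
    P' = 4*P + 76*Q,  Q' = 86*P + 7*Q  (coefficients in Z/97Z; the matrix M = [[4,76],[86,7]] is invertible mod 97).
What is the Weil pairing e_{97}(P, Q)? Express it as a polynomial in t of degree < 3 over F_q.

123004647988185 + 13078011600223*t + 91933291205048*t^2

The 97-Weil pairing on E[97] over F_{146765669028299} is alternating-bilinear: e_{97}(P',Q') = e_{97}(P,Q)^det(M).
Hence e(P,Q) = e(P',Q')^{43} where 43 = 88^{-1} mod 97.
7-bit Miller (1100001) on E'/F_{146765669028299} with a'=58206927671409, b'=53990142439367: accumulate tangent/chord ratios at Q'+S and P'+S'.
Result: e(P',Q') = 45754407118431 + 128127943008070*t + 118728105898688*t^2.
Finally e_{97}(P,Q) = 123004647988185 + 13078011600223*t + 91933291205048*t^2.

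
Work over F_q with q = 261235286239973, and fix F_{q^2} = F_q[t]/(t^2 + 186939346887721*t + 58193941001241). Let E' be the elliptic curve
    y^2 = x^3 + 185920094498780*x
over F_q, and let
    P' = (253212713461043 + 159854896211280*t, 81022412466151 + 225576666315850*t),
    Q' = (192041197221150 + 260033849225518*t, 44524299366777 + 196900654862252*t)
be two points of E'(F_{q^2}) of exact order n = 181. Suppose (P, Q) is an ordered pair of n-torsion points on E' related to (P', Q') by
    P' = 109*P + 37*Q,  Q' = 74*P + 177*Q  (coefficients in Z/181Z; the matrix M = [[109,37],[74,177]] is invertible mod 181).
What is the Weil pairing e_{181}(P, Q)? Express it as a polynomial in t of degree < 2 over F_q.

The 181-Weil pairing on E[181] over F_{261235286239973} is alternating-bilinear: e_{181}(P',Q') = e_{181}(P,Q)^det(M).
109*177 - 37*74 = 16555; reduced mod 181: det = 84, inverse 153.
Build f_{181,P'} and f_{181,Q'} via the 8-bit ladder of 181=10110101_2; evaluate at shifted divisors; quotient in F_{261235286239973^2}.
Miller gives e_{181}(P',Q') = 58325578851594 + 187937654350637*t in F_{261235286239973^2}.
Finally e_{181}(P,Q) = 183403484337627 + 181603077106212*t.

183403484337627 + 181603077106212*t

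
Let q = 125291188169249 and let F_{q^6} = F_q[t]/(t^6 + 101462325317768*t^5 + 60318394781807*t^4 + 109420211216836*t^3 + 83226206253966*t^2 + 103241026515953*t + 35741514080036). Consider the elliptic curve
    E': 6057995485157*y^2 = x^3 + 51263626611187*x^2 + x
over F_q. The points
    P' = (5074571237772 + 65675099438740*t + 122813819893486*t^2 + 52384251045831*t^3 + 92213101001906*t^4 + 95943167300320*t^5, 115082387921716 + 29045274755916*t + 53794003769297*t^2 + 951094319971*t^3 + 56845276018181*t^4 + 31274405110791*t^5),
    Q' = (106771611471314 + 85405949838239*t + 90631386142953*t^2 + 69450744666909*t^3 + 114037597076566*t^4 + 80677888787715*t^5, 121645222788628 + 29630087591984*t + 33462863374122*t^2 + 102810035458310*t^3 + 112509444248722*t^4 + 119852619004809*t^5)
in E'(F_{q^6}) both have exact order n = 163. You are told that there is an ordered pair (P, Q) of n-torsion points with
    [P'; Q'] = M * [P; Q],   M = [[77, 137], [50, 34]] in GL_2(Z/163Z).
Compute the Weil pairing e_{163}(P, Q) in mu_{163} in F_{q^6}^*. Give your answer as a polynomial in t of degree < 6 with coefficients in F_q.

6256872142259 + 116066153443283*t + 80192097849181*t^2 + 56670244103*t^3 + 105598569416144*t^4 + 56572466171093*t^5

The 163-Weil pairing on E[163] over F_{125291188169249} is alternating-bilinear: e_{163}(P',Q') = e_{163}(P,Q)^det(M).
Hence e(P,Q) = e(P',Q')^{136} where 136 = 6^{-1} mod 163.
Montgomery->Weierstrass: x_W = 10718960665205*x+111092272883065, y_W=10718960665205*y on F_{125291188169249}; lands on y^2=x^3+57935170676322*x+58039628573678.
Build f_{163,P'} and f_{163,Q'} via the 8-bit ladder of 163=10100011_2; evaluate at shifted divisors; quotient in F_{125291188169249^6}.
e_{163}(P',Q') = 55859730504118 + 75234000717769*t + 64029116840553*t^2 + 53306520064681*t^3 + 51572408712375*t^4 + 47454091382023*t^5.
Thus e_{163}(P,Q) = 6256872142259 + 116066153443283*t + 80192097849181*t^2 + 56670244103*t^3 + 105598569416144*t^4 + 56572466171093*t^5.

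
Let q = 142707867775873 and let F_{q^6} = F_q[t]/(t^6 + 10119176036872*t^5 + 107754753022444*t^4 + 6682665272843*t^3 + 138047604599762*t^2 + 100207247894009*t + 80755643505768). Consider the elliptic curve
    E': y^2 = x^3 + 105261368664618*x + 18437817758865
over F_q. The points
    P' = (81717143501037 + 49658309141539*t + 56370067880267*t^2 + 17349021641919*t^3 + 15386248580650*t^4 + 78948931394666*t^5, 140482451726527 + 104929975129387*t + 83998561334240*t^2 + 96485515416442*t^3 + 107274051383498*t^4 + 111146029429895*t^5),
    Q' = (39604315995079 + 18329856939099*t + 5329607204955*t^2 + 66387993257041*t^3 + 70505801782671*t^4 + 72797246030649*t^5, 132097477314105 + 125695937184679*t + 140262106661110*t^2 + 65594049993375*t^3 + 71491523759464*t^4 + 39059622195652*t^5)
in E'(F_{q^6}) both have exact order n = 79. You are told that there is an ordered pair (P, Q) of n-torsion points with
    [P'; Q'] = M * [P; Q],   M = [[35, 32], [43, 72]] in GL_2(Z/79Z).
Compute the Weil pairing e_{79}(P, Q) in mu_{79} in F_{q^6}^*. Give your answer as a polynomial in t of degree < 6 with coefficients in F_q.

120614016070980 + 44433570954214*t + 29410031997203*t^2 + 47697373145269*t^3 + 135811745134440*t^4 + 55268676177273*t^5

The 79-Weil pairing on E[79] over F_{142707867775873} is alternating-bilinear: e_{79}(P',Q') = e_{79}(P,Q)^det(M).
Hence e(P,Q) = e(P',Q')^{52} where 52 = 38^{-1} mod 79.
Miller loop for e_{79} over F_{142707867775873^6}: bits of 79 = 1001111; 6 double steps + 4 add steps, l/v at each.
So e_{79}(P',Q') = 127069234247794 + 72719731386469*t + 66573309751067*t^2 + 98623731589104*t^3 + 121657175189409*t^4 + 137415827154581*t^5.
Hence e(P,Q) = 120614016070980 + 44433570954214*t + 29410031997203*t^2 + 47697373145269*t^3 + 135811745134440*t^4 + 55268676177273*t^5 in F_{142707867775873^6}^*.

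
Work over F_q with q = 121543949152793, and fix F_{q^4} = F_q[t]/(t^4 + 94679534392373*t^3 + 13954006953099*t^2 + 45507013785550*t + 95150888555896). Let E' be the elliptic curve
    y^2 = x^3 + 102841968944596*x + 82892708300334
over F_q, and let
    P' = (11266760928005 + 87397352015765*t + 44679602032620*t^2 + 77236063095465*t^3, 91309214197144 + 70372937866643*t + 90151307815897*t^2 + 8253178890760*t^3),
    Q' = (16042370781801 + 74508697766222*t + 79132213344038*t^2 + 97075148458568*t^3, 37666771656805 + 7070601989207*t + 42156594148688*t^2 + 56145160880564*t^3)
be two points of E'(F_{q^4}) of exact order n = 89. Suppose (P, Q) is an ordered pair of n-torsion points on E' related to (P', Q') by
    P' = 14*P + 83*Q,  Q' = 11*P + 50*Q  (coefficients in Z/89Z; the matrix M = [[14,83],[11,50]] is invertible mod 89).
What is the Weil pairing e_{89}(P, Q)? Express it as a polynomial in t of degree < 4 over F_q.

83540292307482 + 14725831332086*t + 9626489400986*t^2 + 48610750530827*t^3

e_{89}(aP+bQ,cP+dQ) = e_{89}(P,Q)^(ad-bc); with (a,b,c,d)=(14,83,11,50) this gives the det-89 law.
det M = 14*50 - 83*11 = -213 = 54 (mod 89); 54^{-1} = 61 (mod 89).
Build f_{89,P'} and f_{89,Q'} via the 7-bit ladder of 89=1011001_2; evaluate at shifted divisors; quotient in F_{121543949152793^4}.
Result: e(P',Q') = 64267118682780 + 50112790246412*t + 117028246598472*t^2 + 8934192373697*t^3.
Finally e_{89}(P,Q) = 83540292307482 + 14725831332086*t + 9626489400986*t^2 + 48610750530827*t^3.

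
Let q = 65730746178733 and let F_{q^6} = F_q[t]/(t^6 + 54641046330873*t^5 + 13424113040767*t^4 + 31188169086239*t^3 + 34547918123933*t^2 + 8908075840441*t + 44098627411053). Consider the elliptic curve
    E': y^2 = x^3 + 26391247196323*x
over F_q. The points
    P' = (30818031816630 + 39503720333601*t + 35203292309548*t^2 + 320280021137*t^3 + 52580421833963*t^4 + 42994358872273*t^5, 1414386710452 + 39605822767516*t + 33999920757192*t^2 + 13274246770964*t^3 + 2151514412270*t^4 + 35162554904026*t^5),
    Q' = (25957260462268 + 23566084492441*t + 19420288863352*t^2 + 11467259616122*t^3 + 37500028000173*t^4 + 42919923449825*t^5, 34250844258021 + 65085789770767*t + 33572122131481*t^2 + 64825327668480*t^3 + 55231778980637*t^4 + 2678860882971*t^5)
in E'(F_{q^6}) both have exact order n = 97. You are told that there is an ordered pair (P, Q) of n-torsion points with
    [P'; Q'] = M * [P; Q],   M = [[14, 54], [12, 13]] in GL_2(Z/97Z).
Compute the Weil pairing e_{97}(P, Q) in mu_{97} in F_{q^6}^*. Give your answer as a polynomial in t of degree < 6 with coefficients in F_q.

e_{97} is bilinear + alternating on E[97], so e_{97}(14*P + 54*Q, 12*P + 13*Q) = e_{97}(P,Q)^(14*13-54*12).
So e_{97}(P,Q) = e_{97}(P',Q')^{46}, since 19*46 = 1 mod 97.
Double-and-add over 1100001: 7-1 doublings, 3-1 additions; each step l_{T,T}/v_{2T} or l_{T,P'}/v at Q'+S for random S.
Result: e(P',Q') = 2771505121850 + 42262396262057*t + 17552665325981*t^2 + 3578067761395*t^3 + 32563784597847*t^4 + 5962841135366*t^5.
(2771505121850 + 42262396262057*t + 17552665325981*t^2 + 3578067761395*t^3 + 32563784597847*t^4 + 5962841135366*t^5)^{46} mod (65730746178733,f) = 60004931348923 + 15406109513823*t + 50654918959745*t^2 + 13835478597255*t^3 + 4452504559442*t^4 + 59079648903429*t^5.

60004931348923 + 15406109513823*t + 50654918959745*t^2 + 13835478597255*t^3 + 4452504559442*t^4 + 59079648903429*t^5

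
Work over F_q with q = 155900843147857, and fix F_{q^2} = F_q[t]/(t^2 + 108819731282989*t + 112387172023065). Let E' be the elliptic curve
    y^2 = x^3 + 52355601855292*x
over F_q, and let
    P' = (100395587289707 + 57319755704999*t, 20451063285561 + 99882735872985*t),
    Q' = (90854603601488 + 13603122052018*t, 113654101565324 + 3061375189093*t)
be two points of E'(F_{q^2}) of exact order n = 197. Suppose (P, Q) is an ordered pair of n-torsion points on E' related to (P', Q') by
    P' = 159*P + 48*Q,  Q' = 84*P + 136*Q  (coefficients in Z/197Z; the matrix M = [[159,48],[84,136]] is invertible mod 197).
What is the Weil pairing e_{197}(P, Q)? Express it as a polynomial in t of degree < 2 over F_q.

Alternating bilinearity on E[197] (values in mu_{197} in F_{155900843147857^2}) gives e(P',Q') = e(P,Q)^det(M).
Hence e(P,Q) = e(P',Q')^{187} where 187 = 59^{-1} mod 197.
8-bit Miller (11000101) on E'/F_{155900843147857} with a'=52355601855292, b'=0: accumulate tangent/chord ratios at Q'+S and P'+S'.
Miller gives e_{197}(P',Q') = 39335374709368 + 51731360661459*t in F_{155900843147857^2}.
Finally e_{197}(P,Q) = 113641605397783 + 68800855385355*t.

113641605397783 + 68800855385355*t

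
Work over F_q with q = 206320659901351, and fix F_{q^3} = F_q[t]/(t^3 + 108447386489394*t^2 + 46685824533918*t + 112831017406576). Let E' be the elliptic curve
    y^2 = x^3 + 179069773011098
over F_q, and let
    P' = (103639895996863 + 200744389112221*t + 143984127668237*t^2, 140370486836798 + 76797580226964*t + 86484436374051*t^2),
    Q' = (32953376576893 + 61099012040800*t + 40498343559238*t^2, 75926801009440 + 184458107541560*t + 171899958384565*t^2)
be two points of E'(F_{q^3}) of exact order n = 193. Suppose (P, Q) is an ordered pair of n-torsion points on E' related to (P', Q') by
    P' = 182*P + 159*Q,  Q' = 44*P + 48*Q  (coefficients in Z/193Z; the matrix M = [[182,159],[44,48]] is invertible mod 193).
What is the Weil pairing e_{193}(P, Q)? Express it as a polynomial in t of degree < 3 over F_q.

Alternating bilinearity on E[193] (values in mu_{193} in F_{206320659901351^3}) gives e(P',Q') = e(P,Q)^det(M).
det M = 182*48 - 159*44 = 1740 = 3 (mod 193); 3^{-1} = 129 (mod 193).
8-bit Miller (11000001) on E'/F_{206320659901351} with a'=0, b'=179069773011098: accumulate tangent/chord ratios at Q'+S and P'+S'.
Result: e(P',Q') = 202296301555564 + 33784087326794*t + 121915474706404*t^2.
(202296301555564 + 33784087326794*t + 121915474706404*t^2)^{129} mod (206320659901351,f) = 23467638704904 + 182821462124582*t + 135666203997187*t^2.

23467638704904 + 182821462124582*t + 135666203997187*t^2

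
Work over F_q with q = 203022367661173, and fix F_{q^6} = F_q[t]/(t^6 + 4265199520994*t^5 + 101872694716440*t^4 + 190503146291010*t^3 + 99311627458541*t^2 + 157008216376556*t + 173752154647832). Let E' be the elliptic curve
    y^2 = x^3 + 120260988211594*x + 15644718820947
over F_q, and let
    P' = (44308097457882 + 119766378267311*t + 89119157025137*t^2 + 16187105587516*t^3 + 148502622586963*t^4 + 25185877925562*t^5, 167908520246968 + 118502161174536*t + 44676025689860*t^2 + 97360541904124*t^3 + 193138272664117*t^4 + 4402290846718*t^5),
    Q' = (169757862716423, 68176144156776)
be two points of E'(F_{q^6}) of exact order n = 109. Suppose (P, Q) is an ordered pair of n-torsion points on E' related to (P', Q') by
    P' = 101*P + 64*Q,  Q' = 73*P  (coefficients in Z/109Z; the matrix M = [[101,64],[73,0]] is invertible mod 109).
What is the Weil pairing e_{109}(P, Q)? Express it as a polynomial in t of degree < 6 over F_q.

59261846927409 + 176042367205666*t + 57435490099088*t^2 + 60770282104125*t^3 + 178958968134765*t^4 + 144648456830645*t^5

Under M = [[101,64],[73,0]] in GL_2(Z/109), e_{109}(P',Q') = e_{109}(P,Q)^(101*0-64*73 mod 109).
det M = 101*0 - 64*73 = -4672 = 15 (mod 109); 15^{-1} = 80 (mod 109).
7-bit Miller (1101101) on E'/F_{203022367661173} with a'=120260988211594, b'=15644718820947: accumulate tangent/chord ratios at Q'+S and P'+S'.
e_{109}(P',Q') = 99120433950206 + 162594485250708*t + 134085113611897*t^2 + 5914861132576*t^3 + 139889949370739*t^4 + 86081485170506*t^5.
e_{109}(P,Q) = (99120433950206 + 162594485250708*t + 134085113611897*t^2 + 5914861132576*t^3 + 139889949370739*t^4 + 86081485170506*t^5)^{80} = 59261846927409 + 176042367205666*t + 57435490099088*t^2 + 60770282104125*t^3 + 178958968134765*t^4 + 144648456830645*t^5.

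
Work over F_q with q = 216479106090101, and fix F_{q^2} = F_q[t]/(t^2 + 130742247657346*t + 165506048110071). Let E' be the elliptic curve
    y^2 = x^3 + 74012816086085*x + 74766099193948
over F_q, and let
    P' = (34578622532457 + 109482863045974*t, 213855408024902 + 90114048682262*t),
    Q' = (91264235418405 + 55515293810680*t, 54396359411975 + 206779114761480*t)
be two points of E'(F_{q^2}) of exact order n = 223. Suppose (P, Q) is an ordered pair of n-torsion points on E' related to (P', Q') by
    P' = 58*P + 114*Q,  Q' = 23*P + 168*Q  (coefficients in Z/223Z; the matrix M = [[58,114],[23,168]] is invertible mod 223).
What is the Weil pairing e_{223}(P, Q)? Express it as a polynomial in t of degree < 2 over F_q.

e_{223}(aP+bQ,cP+dQ) = e_{223}(P,Q)^(ad-bc); with (a,b,c,d)=(58,114,23,168) this gives the det-223 law.
Hence e(P,Q) = e(P',Q')^{207} where 207 = 209^{-1} mod 223.
n = 223 = (11011111)_2 (8 bits, wt 7); accumulate f_{223,P'}(Q'+S)/f_{223,P'}(S) along the 7-step ladder.
So e_{223}(P',Q') = 189115353435943 + 54329759212740*t.
Hence e(P,Q) = 4686193083377 + 60583581359845*t in F_{216479106090101^2}^*.

4686193083377 + 60583581359845*t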